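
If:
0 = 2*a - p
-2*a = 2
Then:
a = -1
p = -2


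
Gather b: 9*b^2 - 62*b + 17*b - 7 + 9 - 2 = 9*b^2 - 45*b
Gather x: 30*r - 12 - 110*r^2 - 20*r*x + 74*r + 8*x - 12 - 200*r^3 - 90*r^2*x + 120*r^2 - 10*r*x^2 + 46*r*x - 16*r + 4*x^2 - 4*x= -200*r^3 + 10*r^2 + 88*r + x^2*(4 - 10*r) + x*(-90*r^2 + 26*r + 4) - 24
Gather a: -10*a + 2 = 2 - 10*a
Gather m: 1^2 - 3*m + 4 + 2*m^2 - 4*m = 2*m^2 - 7*m + 5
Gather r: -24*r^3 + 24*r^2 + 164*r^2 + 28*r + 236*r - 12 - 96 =-24*r^3 + 188*r^2 + 264*r - 108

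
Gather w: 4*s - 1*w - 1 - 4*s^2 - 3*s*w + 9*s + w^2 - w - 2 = -4*s^2 + 13*s + w^2 + w*(-3*s - 2) - 3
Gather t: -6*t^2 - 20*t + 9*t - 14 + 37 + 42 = -6*t^2 - 11*t + 65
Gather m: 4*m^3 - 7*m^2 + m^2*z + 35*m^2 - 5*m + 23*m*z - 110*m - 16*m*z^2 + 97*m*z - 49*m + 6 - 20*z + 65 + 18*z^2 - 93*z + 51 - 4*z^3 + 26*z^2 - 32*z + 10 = 4*m^3 + m^2*(z + 28) + m*(-16*z^2 + 120*z - 164) - 4*z^3 + 44*z^2 - 145*z + 132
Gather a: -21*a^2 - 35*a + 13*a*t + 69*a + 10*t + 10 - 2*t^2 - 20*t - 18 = -21*a^2 + a*(13*t + 34) - 2*t^2 - 10*t - 8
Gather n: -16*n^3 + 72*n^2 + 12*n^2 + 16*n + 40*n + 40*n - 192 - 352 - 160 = -16*n^3 + 84*n^2 + 96*n - 704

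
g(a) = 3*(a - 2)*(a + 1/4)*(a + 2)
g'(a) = 3*(a - 2)*(a + 1/4) + 3*(a - 2)*(a + 2) + 3*(a + 1/4)*(a + 2) = 9*a^2 + 3*a/2 - 12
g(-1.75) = 4.22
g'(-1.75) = 12.94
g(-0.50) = 2.81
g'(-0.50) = -10.50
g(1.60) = -7.99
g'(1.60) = 13.44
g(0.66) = -9.73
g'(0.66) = -7.09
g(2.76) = 32.67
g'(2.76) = 60.70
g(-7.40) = -1088.80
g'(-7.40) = 469.74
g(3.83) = 130.59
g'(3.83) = 125.77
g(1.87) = -3.20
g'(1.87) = 22.28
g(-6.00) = -552.00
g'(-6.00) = 303.00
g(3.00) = 48.75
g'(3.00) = 73.50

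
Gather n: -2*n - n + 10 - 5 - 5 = -3*n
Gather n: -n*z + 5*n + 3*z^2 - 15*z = n*(5 - z) + 3*z^2 - 15*z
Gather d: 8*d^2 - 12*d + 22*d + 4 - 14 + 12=8*d^2 + 10*d + 2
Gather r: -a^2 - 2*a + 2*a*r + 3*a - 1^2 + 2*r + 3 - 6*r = -a^2 + a + r*(2*a - 4) + 2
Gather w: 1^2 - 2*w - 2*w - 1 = -4*w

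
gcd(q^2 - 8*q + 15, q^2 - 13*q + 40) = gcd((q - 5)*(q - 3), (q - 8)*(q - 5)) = q - 5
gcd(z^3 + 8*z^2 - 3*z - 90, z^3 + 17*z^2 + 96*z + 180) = z^2 + 11*z + 30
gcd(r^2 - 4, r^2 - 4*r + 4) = r - 2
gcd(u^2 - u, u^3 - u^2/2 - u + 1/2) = u - 1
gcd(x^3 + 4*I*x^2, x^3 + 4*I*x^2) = x^3 + 4*I*x^2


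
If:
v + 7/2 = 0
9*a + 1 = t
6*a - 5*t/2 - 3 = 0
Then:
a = -1/3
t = -2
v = -7/2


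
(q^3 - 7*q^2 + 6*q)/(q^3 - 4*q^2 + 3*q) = (q - 6)/(q - 3)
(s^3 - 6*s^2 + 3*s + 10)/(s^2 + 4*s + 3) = (s^2 - 7*s + 10)/(s + 3)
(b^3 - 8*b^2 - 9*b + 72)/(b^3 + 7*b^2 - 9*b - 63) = (b - 8)/(b + 7)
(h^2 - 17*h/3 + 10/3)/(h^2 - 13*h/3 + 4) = (3*h^2 - 17*h + 10)/(3*h^2 - 13*h + 12)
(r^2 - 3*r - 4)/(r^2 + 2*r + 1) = (r - 4)/(r + 1)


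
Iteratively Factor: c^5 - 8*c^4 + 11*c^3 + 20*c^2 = (c - 5)*(c^4 - 3*c^3 - 4*c^2) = (c - 5)*(c - 4)*(c^3 + c^2) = c*(c - 5)*(c - 4)*(c^2 + c) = c*(c - 5)*(c - 4)*(c + 1)*(c)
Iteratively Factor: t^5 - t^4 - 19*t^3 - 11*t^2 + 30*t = (t + 3)*(t^4 - 4*t^3 - 7*t^2 + 10*t) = (t - 1)*(t + 3)*(t^3 - 3*t^2 - 10*t) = t*(t - 1)*(t + 3)*(t^2 - 3*t - 10) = t*(t - 5)*(t - 1)*(t + 3)*(t + 2)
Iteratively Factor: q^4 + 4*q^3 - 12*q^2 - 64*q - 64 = (q + 2)*(q^3 + 2*q^2 - 16*q - 32) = (q - 4)*(q + 2)*(q^2 + 6*q + 8) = (q - 4)*(q + 2)*(q + 4)*(q + 2)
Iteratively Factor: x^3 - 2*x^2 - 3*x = (x)*(x^2 - 2*x - 3) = x*(x + 1)*(x - 3)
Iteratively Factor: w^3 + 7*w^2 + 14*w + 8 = (w + 2)*(w^2 + 5*w + 4) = (w + 1)*(w + 2)*(w + 4)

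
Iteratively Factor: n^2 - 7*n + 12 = (n - 3)*(n - 4)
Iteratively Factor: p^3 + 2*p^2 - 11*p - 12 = (p + 4)*(p^2 - 2*p - 3) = (p - 3)*(p + 4)*(p + 1)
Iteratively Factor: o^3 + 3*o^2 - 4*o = (o + 4)*(o^2 - o) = (o - 1)*(o + 4)*(o)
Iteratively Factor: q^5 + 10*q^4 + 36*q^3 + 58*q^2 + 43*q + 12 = (q + 1)*(q^4 + 9*q^3 + 27*q^2 + 31*q + 12) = (q + 1)*(q + 4)*(q^3 + 5*q^2 + 7*q + 3) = (q + 1)*(q + 3)*(q + 4)*(q^2 + 2*q + 1) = (q + 1)^2*(q + 3)*(q + 4)*(q + 1)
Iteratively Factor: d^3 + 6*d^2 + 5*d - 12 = (d - 1)*(d^2 + 7*d + 12) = (d - 1)*(d + 3)*(d + 4)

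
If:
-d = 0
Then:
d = 0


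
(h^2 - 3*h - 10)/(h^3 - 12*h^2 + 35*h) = (h + 2)/(h*(h - 7))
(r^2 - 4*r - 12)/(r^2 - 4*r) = (r^2 - 4*r - 12)/(r*(r - 4))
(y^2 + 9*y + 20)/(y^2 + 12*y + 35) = (y + 4)/(y + 7)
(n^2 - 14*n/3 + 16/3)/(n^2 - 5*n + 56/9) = 3*(n - 2)/(3*n - 7)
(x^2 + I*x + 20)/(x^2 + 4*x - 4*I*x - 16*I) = (x + 5*I)/(x + 4)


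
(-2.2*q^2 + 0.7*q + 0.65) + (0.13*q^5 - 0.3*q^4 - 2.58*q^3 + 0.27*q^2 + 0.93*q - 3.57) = 0.13*q^5 - 0.3*q^4 - 2.58*q^3 - 1.93*q^2 + 1.63*q - 2.92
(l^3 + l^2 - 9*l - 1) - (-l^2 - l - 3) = l^3 + 2*l^2 - 8*l + 2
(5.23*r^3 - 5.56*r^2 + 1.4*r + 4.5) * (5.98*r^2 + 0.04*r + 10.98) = 31.2754*r^5 - 33.0396*r^4 + 65.575*r^3 - 34.0828*r^2 + 15.552*r + 49.41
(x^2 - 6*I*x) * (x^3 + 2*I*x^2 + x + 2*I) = x^5 - 4*I*x^4 + 13*x^3 - 4*I*x^2 + 12*x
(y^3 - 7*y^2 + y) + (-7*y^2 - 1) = y^3 - 14*y^2 + y - 1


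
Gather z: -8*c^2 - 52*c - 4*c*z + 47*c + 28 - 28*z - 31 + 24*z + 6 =-8*c^2 - 5*c + z*(-4*c - 4) + 3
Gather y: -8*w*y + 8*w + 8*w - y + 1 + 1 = 16*w + y*(-8*w - 1) + 2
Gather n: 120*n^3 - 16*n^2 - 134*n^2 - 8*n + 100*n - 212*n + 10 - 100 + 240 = 120*n^3 - 150*n^2 - 120*n + 150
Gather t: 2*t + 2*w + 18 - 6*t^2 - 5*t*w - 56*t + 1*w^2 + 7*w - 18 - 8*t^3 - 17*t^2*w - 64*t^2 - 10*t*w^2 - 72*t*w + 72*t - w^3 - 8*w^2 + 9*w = -8*t^3 + t^2*(-17*w - 70) + t*(-10*w^2 - 77*w + 18) - w^3 - 7*w^2 + 18*w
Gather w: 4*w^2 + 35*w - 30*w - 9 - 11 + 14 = 4*w^2 + 5*w - 6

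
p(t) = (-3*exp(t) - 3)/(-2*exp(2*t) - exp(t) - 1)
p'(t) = (-3*exp(t) - 3)*(4*exp(2*t) + exp(t))/(-2*exp(2*t) - exp(t) - 1)^2 - 3*exp(t)/(-2*exp(2*t) - exp(t) - 1)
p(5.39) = 0.01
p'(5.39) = -0.01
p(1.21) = 0.49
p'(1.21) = -0.50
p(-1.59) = 2.81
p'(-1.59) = -0.33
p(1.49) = 0.36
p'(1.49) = -0.38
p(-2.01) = 2.91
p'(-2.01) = -0.17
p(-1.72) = 2.85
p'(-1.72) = -0.27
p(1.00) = 0.60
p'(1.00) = -0.61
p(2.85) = 0.09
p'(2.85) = -0.09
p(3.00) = 0.08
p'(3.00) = -0.08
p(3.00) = 0.08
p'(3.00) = -0.08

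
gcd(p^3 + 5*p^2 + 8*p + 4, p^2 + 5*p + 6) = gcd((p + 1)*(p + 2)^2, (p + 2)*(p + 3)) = p + 2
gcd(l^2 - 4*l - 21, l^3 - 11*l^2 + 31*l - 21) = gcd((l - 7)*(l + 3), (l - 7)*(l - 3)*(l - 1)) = l - 7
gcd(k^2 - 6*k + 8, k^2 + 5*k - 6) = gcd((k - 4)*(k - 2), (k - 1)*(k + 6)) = 1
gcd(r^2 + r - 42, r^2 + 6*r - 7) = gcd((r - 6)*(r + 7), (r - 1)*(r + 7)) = r + 7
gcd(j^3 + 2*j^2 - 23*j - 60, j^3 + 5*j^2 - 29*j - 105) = j^2 - 2*j - 15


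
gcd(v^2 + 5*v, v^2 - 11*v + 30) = 1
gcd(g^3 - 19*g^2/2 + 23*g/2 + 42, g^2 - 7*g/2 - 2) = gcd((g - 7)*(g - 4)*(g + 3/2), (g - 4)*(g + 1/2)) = g - 4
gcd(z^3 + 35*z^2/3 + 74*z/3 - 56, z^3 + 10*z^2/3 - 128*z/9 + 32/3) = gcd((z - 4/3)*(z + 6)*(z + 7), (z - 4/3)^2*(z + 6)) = z^2 + 14*z/3 - 8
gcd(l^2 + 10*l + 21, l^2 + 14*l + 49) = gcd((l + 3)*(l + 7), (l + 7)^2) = l + 7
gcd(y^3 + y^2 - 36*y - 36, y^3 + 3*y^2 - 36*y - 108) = y^2 - 36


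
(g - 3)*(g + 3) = g^2 - 9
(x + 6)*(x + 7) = x^2 + 13*x + 42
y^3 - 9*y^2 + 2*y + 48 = (y - 8)*(y - 3)*(y + 2)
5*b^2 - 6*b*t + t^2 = (-5*b + t)*(-b + t)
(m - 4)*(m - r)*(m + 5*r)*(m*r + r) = m^4*r + 4*m^3*r^2 - 3*m^3*r - 5*m^2*r^3 - 12*m^2*r^2 - 4*m^2*r + 15*m*r^3 - 16*m*r^2 + 20*r^3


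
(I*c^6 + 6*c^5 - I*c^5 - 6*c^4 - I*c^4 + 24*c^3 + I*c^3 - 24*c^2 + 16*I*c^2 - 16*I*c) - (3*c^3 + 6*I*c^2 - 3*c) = I*c^6 + 6*c^5 - I*c^5 - 6*c^4 - I*c^4 + 21*c^3 + I*c^3 - 24*c^2 + 10*I*c^2 + 3*c - 16*I*c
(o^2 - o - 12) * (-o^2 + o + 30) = -o^4 + 2*o^3 + 41*o^2 - 42*o - 360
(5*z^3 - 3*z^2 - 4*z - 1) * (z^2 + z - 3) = 5*z^5 + 2*z^4 - 22*z^3 + 4*z^2 + 11*z + 3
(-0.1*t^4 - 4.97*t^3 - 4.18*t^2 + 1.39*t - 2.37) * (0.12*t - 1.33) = -0.012*t^5 - 0.4634*t^4 + 6.1085*t^3 + 5.7262*t^2 - 2.1331*t + 3.1521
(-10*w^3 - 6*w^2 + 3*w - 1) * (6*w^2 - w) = -60*w^5 - 26*w^4 + 24*w^3 - 9*w^2 + w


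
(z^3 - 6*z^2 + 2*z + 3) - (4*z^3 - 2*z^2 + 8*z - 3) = -3*z^3 - 4*z^2 - 6*z + 6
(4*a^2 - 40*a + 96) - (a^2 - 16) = 3*a^2 - 40*a + 112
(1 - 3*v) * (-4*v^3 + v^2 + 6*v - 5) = 12*v^4 - 7*v^3 - 17*v^2 + 21*v - 5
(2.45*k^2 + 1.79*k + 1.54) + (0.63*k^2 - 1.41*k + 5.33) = 3.08*k^2 + 0.38*k + 6.87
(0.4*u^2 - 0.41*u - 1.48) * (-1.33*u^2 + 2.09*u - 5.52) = -0.532*u^4 + 1.3813*u^3 - 1.0965*u^2 - 0.83*u + 8.1696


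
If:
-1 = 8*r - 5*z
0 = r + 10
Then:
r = -10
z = -79/5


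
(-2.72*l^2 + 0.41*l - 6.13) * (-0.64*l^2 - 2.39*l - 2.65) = 1.7408*l^4 + 6.2384*l^3 + 10.1513*l^2 + 13.5642*l + 16.2445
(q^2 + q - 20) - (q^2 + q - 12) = -8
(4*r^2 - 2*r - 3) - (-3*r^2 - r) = 7*r^2 - r - 3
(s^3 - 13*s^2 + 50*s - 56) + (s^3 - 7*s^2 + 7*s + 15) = 2*s^3 - 20*s^2 + 57*s - 41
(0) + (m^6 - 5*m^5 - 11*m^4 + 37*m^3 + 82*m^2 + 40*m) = m^6 - 5*m^5 - 11*m^4 + 37*m^3 + 82*m^2 + 40*m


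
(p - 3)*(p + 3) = p^2 - 9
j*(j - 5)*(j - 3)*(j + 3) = j^4 - 5*j^3 - 9*j^2 + 45*j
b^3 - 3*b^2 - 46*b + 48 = (b - 8)*(b - 1)*(b + 6)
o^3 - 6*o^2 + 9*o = o*(o - 3)^2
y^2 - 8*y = y*(y - 8)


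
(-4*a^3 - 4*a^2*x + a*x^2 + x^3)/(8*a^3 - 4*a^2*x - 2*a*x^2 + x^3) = (a + x)/(-2*a + x)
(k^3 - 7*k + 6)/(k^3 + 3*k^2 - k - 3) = (k - 2)/(k + 1)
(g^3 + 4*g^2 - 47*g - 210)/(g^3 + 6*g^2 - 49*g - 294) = (g + 5)/(g + 7)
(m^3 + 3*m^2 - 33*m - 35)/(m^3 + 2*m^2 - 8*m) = (m^3 + 3*m^2 - 33*m - 35)/(m*(m^2 + 2*m - 8))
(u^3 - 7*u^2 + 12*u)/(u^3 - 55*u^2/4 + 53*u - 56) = 4*u*(u - 3)/(4*u^2 - 39*u + 56)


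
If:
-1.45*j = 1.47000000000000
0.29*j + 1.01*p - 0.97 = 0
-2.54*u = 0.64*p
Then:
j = -1.01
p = 1.25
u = -0.32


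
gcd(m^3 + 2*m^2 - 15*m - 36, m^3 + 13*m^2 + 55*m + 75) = m + 3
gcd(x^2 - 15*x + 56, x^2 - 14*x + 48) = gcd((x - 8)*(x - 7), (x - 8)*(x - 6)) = x - 8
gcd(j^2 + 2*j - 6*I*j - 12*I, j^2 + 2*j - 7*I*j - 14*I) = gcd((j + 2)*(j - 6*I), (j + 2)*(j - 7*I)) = j + 2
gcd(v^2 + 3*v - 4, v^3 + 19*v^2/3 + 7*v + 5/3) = 1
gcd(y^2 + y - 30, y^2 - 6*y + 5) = y - 5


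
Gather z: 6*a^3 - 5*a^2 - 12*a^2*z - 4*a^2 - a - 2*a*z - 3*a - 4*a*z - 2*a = 6*a^3 - 9*a^2 - 6*a + z*(-12*a^2 - 6*a)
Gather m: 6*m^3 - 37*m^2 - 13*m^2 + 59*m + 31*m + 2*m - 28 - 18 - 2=6*m^3 - 50*m^2 + 92*m - 48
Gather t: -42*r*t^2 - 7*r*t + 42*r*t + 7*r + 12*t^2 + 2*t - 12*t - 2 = 7*r + t^2*(12 - 42*r) + t*(35*r - 10) - 2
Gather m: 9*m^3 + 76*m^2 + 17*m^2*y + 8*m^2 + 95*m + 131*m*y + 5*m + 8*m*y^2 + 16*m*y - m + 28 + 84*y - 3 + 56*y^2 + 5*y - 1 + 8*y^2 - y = 9*m^3 + m^2*(17*y + 84) + m*(8*y^2 + 147*y + 99) + 64*y^2 + 88*y + 24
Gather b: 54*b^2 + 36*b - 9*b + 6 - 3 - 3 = 54*b^2 + 27*b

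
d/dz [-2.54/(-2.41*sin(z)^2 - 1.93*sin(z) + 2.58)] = -(12.2428*sin(z) + 4.9022)*cos(z)/(2.41*sin(z)^2 + 1.93*sin(z) - 2.58)^2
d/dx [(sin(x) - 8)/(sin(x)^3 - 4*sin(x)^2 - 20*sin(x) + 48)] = (-2*sin(x)^3 + 28*sin(x)^2 - 64*sin(x) - 112)*cos(x)/(sin(x)^3 - 4*sin(x)^2 - 20*sin(x) + 48)^2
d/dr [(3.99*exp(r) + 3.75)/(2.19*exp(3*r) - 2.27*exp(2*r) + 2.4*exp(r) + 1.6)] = (-17.4762*exp(3*r) - 15.5802*exp(2*r) + 17.025*exp(r) - 2.616)*exp(r)/(4.7961*exp(6*r) - 9.9426*exp(5*r) + 15.6649*exp(4*r) - 3.888*exp(3*r) - 1.504*exp(2*r) + 7.68*exp(r) + 2.56)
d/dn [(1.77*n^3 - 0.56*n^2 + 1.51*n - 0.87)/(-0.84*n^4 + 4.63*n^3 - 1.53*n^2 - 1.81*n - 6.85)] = (1.4868*n^6 - 0.940799999999999*n^5 + 3.6899*n^4 - 23.3132*n^3 - 20.9653*n^2 + 5.0098*n - 11.9182)/(0.7056*n^8 - 7.7784*n^7 + 24.0073*n^6 - 11.127*n^5 - 2.9117*n^4 - 57.8924*n^3 + 24.2371*n^2 + 24.797*n + 46.9225)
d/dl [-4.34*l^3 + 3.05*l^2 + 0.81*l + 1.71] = -13.02*l^2 + 6.1*l + 0.81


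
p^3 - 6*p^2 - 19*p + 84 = (p - 7)*(p - 3)*(p + 4)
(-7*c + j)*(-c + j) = 7*c^2 - 8*c*j + j^2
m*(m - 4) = m^2 - 4*m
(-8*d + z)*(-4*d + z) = 32*d^2 - 12*d*z + z^2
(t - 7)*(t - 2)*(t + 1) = t^3 - 8*t^2 + 5*t + 14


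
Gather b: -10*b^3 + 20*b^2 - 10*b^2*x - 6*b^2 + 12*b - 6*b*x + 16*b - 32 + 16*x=-10*b^3 + b^2*(14 - 10*x) + b*(28 - 6*x) + 16*x - 32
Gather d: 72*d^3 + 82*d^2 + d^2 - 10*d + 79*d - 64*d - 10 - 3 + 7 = 72*d^3 + 83*d^2 + 5*d - 6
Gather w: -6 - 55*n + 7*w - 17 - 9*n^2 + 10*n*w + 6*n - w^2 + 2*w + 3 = -9*n^2 - 49*n - w^2 + w*(10*n + 9) - 20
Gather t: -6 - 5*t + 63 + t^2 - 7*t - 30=t^2 - 12*t + 27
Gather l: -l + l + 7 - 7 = 0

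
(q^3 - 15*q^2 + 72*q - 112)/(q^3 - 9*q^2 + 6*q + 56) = (q - 4)/(q + 2)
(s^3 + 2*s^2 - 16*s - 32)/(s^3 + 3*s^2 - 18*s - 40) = (s + 4)/(s + 5)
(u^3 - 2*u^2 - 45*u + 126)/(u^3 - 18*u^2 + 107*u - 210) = (u^2 + 4*u - 21)/(u^2 - 12*u + 35)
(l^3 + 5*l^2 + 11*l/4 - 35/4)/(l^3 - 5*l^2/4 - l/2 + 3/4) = (4*l^2 + 24*l + 35)/(4*l^2 - l - 3)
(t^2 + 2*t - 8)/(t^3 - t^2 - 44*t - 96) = (t - 2)/(t^2 - 5*t - 24)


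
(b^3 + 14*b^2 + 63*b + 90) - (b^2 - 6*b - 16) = b^3 + 13*b^2 + 69*b + 106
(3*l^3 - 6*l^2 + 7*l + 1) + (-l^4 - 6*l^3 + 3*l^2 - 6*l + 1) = -l^4 - 3*l^3 - 3*l^2 + l + 2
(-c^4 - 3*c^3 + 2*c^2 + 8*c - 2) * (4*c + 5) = -4*c^5 - 17*c^4 - 7*c^3 + 42*c^2 + 32*c - 10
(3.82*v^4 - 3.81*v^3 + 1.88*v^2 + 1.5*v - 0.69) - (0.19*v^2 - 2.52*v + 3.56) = 3.82*v^4 - 3.81*v^3 + 1.69*v^2 + 4.02*v - 4.25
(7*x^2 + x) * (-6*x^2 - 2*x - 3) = -42*x^4 - 20*x^3 - 23*x^2 - 3*x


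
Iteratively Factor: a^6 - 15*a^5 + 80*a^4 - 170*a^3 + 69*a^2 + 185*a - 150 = (a - 2)*(a^5 - 13*a^4 + 54*a^3 - 62*a^2 - 55*a + 75) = (a - 3)*(a - 2)*(a^4 - 10*a^3 + 24*a^2 + 10*a - 25) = (a - 3)*(a - 2)*(a + 1)*(a^3 - 11*a^2 + 35*a - 25) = (a - 5)*(a - 3)*(a - 2)*(a + 1)*(a^2 - 6*a + 5) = (a - 5)^2*(a - 3)*(a - 2)*(a + 1)*(a - 1)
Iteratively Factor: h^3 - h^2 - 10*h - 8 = (h + 1)*(h^2 - 2*h - 8) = (h - 4)*(h + 1)*(h + 2)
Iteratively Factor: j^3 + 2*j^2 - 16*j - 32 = (j - 4)*(j^2 + 6*j + 8) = (j - 4)*(j + 2)*(j + 4)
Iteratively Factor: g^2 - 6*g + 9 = (g - 3)*(g - 3)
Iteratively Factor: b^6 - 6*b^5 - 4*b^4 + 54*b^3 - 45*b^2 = (b)*(b^5 - 6*b^4 - 4*b^3 + 54*b^2 - 45*b) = b^2*(b^4 - 6*b^3 - 4*b^2 + 54*b - 45) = b^2*(b - 5)*(b^3 - b^2 - 9*b + 9) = b^2*(b - 5)*(b + 3)*(b^2 - 4*b + 3) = b^2*(b - 5)*(b - 1)*(b + 3)*(b - 3)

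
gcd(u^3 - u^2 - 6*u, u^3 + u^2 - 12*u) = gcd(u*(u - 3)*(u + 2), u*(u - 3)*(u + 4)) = u^2 - 3*u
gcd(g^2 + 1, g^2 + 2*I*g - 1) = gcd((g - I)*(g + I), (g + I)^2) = g + I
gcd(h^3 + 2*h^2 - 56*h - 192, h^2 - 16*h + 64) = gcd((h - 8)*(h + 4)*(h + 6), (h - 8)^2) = h - 8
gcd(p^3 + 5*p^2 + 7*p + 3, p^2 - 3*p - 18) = p + 3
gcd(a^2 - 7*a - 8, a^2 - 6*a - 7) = a + 1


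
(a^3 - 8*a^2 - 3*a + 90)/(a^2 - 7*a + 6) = (a^2 - 2*a - 15)/(a - 1)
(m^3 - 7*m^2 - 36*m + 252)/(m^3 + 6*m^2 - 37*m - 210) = (m^2 - m - 42)/(m^2 + 12*m + 35)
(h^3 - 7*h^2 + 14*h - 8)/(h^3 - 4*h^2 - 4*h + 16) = (h - 1)/(h + 2)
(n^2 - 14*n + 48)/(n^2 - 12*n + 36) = (n - 8)/(n - 6)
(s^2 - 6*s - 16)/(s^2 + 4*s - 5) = (s^2 - 6*s - 16)/(s^2 + 4*s - 5)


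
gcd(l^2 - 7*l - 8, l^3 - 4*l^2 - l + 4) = l + 1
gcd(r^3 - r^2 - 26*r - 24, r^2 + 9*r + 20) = r + 4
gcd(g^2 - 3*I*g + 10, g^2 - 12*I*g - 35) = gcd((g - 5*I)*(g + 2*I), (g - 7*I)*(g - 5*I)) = g - 5*I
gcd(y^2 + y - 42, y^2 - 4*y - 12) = y - 6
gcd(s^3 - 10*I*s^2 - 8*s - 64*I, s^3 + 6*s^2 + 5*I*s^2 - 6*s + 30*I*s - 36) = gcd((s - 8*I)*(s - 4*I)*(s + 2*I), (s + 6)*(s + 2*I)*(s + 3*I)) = s + 2*I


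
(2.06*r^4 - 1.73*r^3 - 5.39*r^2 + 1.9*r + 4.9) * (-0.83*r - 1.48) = -1.7098*r^5 - 1.6129*r^4 + 7.0341*r^3 + 6.4002*r^2 - 6.879*r - 7.252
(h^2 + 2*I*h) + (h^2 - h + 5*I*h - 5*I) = 2*h^2 - h + 7*I*h - 5*I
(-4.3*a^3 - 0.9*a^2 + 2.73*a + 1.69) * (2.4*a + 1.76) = -10.32*a^4 - 9.728*a^3 + 4.968*a^2 + 8.8608*a + 2.9744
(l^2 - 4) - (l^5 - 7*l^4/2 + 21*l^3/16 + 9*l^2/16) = -l^5 + 7*l^4/2 - 21*l^3/16 + 7*l^2/16 - 4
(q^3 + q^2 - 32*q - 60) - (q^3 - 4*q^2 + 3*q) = 5*q^2 - 35*q - 60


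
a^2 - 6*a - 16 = (a - 8)*(a + 2)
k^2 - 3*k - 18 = (k - 6)*(k + 3)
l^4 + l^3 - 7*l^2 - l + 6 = (l - 2)*(l - 1)*(l + 1)*(l + 3)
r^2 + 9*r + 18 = (r + 3)*(r + 6)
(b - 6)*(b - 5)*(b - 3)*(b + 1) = b^4 - 13*b^3 + 49*b^2 - 27*b - 90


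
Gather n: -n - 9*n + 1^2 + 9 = 10 - 10*n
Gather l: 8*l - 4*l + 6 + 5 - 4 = 4*l + 7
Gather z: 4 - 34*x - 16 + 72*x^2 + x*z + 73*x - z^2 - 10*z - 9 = 72*x^2 + 39*x - z^2 + z*(x - 10) - 21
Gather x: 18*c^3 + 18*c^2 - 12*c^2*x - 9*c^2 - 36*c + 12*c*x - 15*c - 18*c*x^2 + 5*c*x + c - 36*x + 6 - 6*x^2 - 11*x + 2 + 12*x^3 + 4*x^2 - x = 18*c^3 + 9*c^2 - 50*c + 12*x^3 + x^2*(-18*c - 2) + x*(-12*c^2 + 17*c - 48) + 8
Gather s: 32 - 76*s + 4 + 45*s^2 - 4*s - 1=45*s^2 - 80*s + 35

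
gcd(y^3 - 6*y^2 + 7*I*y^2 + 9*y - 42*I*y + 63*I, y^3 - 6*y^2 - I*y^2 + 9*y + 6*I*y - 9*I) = y^2 - 6*y + 9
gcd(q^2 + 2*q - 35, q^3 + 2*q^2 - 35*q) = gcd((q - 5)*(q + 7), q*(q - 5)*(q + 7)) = q^2 + 2*q - 35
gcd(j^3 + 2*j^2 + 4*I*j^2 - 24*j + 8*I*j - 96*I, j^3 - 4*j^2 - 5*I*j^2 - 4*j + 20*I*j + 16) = j - 4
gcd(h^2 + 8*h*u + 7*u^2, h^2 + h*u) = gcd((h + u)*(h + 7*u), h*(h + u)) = h + u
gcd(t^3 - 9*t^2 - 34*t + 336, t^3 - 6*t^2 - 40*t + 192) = t^2 - 2*t - 48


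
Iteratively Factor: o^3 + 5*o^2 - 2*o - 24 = (o + 3)*(o^2 + 2*o - 8) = (o + 3)*(o + 4)*(o - 2)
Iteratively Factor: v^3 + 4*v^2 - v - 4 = (v + 1)*(v^2 + 3*v - 4) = (v - 1)*(v + 1)*(v + 4)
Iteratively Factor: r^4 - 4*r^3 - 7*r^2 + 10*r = (r + 2)*(r^3 - 6*r^2 + 5*r) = (r - 5)*(r + 2)*(r^2 - r) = (r - 5)*(r - 1)*(r + 2)*(r)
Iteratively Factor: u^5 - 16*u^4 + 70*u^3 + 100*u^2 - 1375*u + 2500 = (u - 5)*(u^4 - 11*u^3 + 15*u^2 + 175*u - 500) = (u - 5)*(u + 4)*(u^3 - 15*u^2 + 75*u - 125) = (u - 5)^2*(u + 4)*(u^2 - 10*u + 25) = (u - 5)^3*(u + 4)*(u - 5)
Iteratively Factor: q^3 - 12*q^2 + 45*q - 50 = (q - 5)*(q^2 - 7*q + 10) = (q - 5)*(q - 2)*(q - 5)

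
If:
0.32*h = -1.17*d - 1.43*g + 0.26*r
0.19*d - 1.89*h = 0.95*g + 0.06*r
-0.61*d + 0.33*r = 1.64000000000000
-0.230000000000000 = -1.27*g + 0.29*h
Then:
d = 1.65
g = 0.14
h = -0.16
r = 8.02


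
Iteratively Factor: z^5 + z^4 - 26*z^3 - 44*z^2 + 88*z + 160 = (z - 2)*(z^4 + 3*z^3 - 20*z^2 - 84*z - 80) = (z - 5)*(z - 2)*(z^3 + 8*z^2 + 20*z + 16) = (z - 5)*(z - 2)*(z + 4)*(z^2 + 4*z + 4) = (z - 5)*(z - 2)*(z + 2)*(z + 4)*(z + 2)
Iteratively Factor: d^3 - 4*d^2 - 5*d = (d)*(d^2 - 4*d - 5) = d*(d - 5)*(d + 1)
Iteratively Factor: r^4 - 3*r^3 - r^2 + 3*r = (r - 1)*(r^3 - 2*r^2 - 3*r) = r*(r - 1)*(r^2 - 2*r - 3) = r*(r - 3)*(r - 1)*(r + 1)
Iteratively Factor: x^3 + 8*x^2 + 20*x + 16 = (x + 2)*(x^2 + 6*x + 8) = (x + 2)*(x + 4)*(x + 2)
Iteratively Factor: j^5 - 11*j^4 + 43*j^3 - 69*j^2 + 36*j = (j - 4)*(j^4 - 7*j^3 + 15*j^2 - 9*j) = j*(j - 4)*(j^3 - 7*j^2 + 15*j - 9) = j*(j - 4)*(j - 3)*(j^2 - 4*j + 3) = j*(j - 4)*(j - 3)*(j - 1)*(j - 3)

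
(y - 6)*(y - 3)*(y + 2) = y^3 - 7*y^2 + 36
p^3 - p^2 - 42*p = p*(p - 7)*(p + 6)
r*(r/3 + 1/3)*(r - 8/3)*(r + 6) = r^4/3 + 13*r^3/9 - 38*r^2/9 - 16*r/3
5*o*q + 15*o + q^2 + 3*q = (5*o + q)*(q + 3)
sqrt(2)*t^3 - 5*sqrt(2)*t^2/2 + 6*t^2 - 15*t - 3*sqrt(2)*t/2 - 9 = (t - 3)*(t + 3*sqrt(2))*(sqrt(2)*t + sqrt(2)/2)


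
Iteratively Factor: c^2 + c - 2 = (c + 2)*(c - 1)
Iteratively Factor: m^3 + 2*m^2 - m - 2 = (m + 2)*(m^2 - 1) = (m + 1)*(m + 2)*(m - 1)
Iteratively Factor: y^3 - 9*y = (y - 3)*(y^2 + 3*y) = y*(y - 3)*(y + 3)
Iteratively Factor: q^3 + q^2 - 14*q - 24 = (q + 3)*(q^2 - 2*q - 8) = (q + 2)*(q + 3)*(q - 4)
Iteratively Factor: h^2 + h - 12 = (h + 4)*(h - 3)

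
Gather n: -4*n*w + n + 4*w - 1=n*(1 - 4*w) + 4*w - 1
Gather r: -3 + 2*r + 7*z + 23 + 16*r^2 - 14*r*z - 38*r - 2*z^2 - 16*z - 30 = 16*r^2 + r*(-14*z - 36) - 2*z^2 - 9*z - 10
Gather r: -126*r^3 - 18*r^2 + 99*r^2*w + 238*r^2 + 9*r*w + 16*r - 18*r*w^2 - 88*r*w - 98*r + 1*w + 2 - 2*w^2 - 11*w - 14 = -126*r^3 + r^2*(99*w + 220) + r*(-18*w^2 - 79*w - 82) - 2*w^2 - 10*w - 12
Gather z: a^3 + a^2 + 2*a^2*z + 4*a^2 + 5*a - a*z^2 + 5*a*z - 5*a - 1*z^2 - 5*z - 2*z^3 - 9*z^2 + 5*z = a^3 + 5*a^2 - 2*z^3 + z^2*(-a - 10) + z*(2*a^2 + 5*a)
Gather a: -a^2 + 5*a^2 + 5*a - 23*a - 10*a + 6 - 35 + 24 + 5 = 4*a^2 - 28*a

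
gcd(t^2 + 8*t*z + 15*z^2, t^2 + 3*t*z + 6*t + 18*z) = t + 3*z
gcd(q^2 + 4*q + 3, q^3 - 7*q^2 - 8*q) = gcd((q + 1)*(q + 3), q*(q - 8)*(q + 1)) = q + 1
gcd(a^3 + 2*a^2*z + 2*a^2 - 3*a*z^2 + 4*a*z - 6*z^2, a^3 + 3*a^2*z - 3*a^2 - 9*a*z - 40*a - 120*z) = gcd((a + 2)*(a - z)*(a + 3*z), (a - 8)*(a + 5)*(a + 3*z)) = a + 3*z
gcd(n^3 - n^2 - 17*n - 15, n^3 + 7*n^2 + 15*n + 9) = n^2 + 4*n + 3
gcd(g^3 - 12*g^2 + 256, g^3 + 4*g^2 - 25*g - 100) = g + 4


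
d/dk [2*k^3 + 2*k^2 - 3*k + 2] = 6*k^2 + 4*k - 3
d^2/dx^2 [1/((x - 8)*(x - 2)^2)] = 2*(3*(x - 8)^2 + 2*(x - 8)*(x - 2) + (x - 2)^2)/((x - 8)^3*(x - 2)^4)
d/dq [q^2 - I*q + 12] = 2*q - I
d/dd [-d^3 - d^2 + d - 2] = -3*d^2 - 2*d + 1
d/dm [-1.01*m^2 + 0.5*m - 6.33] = 0.5 - 2.02*m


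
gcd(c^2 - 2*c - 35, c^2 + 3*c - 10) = c + 5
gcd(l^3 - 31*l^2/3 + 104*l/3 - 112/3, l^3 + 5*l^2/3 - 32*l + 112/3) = l - 4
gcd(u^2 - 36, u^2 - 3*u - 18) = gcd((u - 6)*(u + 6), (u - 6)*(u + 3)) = u - 6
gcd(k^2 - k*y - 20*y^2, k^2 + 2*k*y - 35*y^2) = -k + 5*y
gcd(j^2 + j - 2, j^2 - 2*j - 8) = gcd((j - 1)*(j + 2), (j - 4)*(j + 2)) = j + 2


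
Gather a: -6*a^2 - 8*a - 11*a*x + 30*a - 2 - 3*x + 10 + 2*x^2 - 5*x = -6*a^2 + a*(22 - 11*x) + 2*x^2 - 8*x + 8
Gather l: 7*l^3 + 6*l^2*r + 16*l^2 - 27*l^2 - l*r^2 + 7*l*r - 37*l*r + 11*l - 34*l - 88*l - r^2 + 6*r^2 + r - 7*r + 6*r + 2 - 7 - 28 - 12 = 7*l^3 + l^2*(6*r - 11) + l*(-r^2 - 30*r - 111) + 5*r^2 - 45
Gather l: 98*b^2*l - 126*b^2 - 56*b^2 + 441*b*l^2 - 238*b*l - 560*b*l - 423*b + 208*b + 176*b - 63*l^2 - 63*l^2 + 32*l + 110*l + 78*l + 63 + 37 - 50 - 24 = -182*b^2 - 39*b + l^2*(441*b - 126) + l*(98*b^2 - 798*b + 220) + 26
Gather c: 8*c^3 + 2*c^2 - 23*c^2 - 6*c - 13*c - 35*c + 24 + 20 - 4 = 8*c^3 - 21*c^2 - 54*c + 40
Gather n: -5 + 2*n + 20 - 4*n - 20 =-2*n - 5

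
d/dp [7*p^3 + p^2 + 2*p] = 21*p^2 + 2*p + 2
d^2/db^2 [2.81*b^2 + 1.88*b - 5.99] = 5.62000000000000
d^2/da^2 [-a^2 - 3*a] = -2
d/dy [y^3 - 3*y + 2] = 3*y^2 - 3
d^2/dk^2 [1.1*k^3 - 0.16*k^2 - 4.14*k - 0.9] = 6.6*k - 0.32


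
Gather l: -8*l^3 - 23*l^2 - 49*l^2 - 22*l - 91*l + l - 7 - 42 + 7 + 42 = -8*l^3 - 72*l^2 - 112*l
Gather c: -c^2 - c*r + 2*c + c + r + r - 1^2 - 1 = -c^2 + c*(3 - r) + 2*r - 2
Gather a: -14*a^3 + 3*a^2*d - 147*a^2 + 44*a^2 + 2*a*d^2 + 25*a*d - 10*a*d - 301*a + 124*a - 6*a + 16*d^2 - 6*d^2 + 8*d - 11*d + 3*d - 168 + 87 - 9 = -14*a^3 + a^2*(3*d - 103) + a*(2*d^2 + 15*d - 183) + 10*d^2 - 90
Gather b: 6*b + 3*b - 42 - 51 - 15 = 9*b - 108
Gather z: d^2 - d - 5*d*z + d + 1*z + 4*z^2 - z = d^2 - 5*d*z + 4*z^2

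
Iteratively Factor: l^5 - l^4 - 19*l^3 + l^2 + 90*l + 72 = (l - 3)*(l^4 + 2*l^3 - 13*l^2 - 38*l - 24) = (l - 4)*(l - 3)*(l^3 + 6*l^2 + 11*l + 6) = (l - 4)*(l - 3)*(l + 2)*(l^2 + 4*l + 3) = (l - 4)*(l - 3)*(l + 2)*(l + 3)*(l + 1)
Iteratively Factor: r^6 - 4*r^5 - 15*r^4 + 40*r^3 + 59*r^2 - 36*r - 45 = (r + 3)*(r^5 - 7*r^4 + 6*r^3 + 22*r^2 - 7*r - 15) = (r - 1)*(r + 3)*(r^4 - 6*r^3 + 22*r + 15) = (r - 1)*(r + 1)*(r + 3)*(r^3 - 7*r^2 + 7*r + 15) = (r - 5)*(r - 1)*(r + 1)*(r + 3)*(r^2 - 2*r - 3) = (r - 5)*(r - 3)*(r - 1)*(r + 1)*(r + 3)*(r + 1)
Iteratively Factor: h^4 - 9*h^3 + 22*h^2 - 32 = (h + 1)*(h^3 - 10*h^2 + 32*h - 32) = (h - 4)*(h + 1)*(h^2 - 6*h + 8) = (h - 4)*(h - 2)*(h + 1)*(h - 4)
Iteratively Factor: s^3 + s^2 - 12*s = (s - 3)*(s^2 + 4*s) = s*(s - 3)*(s + 4)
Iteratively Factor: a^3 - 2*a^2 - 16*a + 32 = (a - 2)*(a^2 - 16) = (a - 2)*(a + 4)*(a - 4)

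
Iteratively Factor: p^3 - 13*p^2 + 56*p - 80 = (p - 4)*(p^2 - 9*p + 20) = (p - 5)*(p - 4)*(p - 4)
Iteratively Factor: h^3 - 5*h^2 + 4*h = (h - 1)*(h^2 - 4*h) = h*(h - 1)*(h - 4)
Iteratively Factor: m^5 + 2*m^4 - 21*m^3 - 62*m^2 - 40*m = (m - 5)*(m^4 + 7*m^3 + 14*m^2 + 8*m) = (m - 5)*(m + 4)*(m^3 + 3*m^2 + 2*m) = m*(m - 5)*(m + 4)*(m^2 + 3*m + 2) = m*(m - 5)*(m + 1)*(m + 4)*(m + 2)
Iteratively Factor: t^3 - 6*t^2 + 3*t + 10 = (t - 2)*(t^2 - 4*t - 5) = (t - 5)*(t - 2)*(t + 1)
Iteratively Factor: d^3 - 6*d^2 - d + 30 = (d - 5)*(d^2 - d - 6) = (d - 5)*(d + 2)*(d - 3)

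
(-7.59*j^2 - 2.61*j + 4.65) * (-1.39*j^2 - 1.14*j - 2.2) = 10.5501*j^4 + 12.2805*j^3 + 13.2099*j^2 + 0.441*j - 10.23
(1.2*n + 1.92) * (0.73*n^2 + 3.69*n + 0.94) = 0.876*n^3 + 5.8296*n^2 + 8.2128*n + 1.8048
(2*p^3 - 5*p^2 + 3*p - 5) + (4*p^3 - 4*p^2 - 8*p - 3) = 6*p^3 - 9*p^2 - 5*p - 8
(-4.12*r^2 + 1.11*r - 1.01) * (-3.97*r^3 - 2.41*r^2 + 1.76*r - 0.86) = 16.3564*r^5 + 5.5225*r^4 - 5.9166*r^3 + 7.9309*r^2 - 2.7322*r + 0.8686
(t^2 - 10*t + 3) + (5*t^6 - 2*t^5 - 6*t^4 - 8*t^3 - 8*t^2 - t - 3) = 5*t^6 - 2*t^5 - 6*t^4 - 8*t^3 - 7*t^2 - 11*t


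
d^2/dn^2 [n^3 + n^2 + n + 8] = 6*n + 2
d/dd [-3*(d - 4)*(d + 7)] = -6*d - 9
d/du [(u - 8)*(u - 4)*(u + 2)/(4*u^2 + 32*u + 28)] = (u^4 + 16*u^3 - 67*u^2 - 268*u - 456)/(4*(u^4 + 16*u^3 + 78*u^2 + 112*u + 49))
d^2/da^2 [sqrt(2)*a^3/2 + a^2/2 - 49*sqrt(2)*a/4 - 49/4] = 3*sqrt(2)*a + 1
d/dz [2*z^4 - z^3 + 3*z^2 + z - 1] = 8*z^3 - 3*z^2 + 6*z + 1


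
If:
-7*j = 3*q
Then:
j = -3*q/7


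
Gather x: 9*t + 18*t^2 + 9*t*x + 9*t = 18*t^2 + 9*t*x + 18*t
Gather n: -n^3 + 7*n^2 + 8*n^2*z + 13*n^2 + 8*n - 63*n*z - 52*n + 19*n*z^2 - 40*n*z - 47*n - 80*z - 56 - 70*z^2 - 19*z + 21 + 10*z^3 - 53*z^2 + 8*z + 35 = -n^3 + n^2*(8*z + 20) + n*(19*z^2 - 103*z - 91) + 10*z^3 - 123*z^2 - 91*z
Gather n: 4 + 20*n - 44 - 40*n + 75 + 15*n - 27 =8 - 5*n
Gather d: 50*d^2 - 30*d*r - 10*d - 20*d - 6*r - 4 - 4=50*d^2 + d*(-30*r - 30) - 6*r - 8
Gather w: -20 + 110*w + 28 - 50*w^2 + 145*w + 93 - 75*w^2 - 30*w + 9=-125*w^2 + 225*w + 110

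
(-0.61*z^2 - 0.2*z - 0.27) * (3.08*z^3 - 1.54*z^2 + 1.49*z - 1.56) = -1.8788*z^5 + 0.3234*z^4 - 1.4325*z^3 + 1.0694*z^2 - 0.0903*z + 0.4212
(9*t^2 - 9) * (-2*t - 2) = -18*t^3 - 18*t^2 + 18*t + 18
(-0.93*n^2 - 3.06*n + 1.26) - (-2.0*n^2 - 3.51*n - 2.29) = 1.07*n^2 + 0.45*n + 3.55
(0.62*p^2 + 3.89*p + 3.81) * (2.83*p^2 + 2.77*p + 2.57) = 1.7546*p^4 + 12.7261*p^3 + 23.151*p^2 + 20.551*p + 9.7917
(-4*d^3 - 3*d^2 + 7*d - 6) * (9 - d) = 4*d^4 - 33*d^3 - 34*d^2 + 69*d - 54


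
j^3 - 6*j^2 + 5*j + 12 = (j - 4)*(j - 3)*(j + 1)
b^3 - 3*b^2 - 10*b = b*(b - 5)*(b + 2)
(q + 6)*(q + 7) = q^2 + 13*q + 42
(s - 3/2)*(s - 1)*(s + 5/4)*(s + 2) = s^4 + 3*s^3/4 - 33*s^2/8 - 11*s/8 + 15/4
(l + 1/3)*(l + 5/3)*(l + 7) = l^3 + 9*l^2 + 131*l/9 + 35/9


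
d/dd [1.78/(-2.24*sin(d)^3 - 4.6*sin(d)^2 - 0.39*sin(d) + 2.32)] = (11.9616*sin(d)^2 + 16.376*sin(d) + 0.6942)*cos(d)/(2.24*sin(d)^3 + 4.6*sin(d)^2 + 0.39*sin(d) - 2.32)^2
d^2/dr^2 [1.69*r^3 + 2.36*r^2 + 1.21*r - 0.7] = 10.14*r + 4.72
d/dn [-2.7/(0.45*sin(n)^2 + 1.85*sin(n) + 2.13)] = (2.43*sin(n) + 4.995)*cos(n)/(0.45*sin(n)^2 + 1.85*sin(n) + 2.13)^2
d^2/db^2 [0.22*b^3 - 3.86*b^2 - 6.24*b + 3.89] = 1.32*b - 7.72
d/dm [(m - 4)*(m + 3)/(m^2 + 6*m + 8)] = (7*m^2 + 40*m + 64)/(m^4 + 12*m^3 + 52*m^2 + 96*m + 64)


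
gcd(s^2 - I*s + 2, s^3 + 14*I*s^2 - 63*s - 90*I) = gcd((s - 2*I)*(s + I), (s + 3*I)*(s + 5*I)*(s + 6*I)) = 1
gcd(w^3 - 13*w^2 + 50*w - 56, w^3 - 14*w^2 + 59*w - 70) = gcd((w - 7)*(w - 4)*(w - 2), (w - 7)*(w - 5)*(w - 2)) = w^2 - 9*w + 14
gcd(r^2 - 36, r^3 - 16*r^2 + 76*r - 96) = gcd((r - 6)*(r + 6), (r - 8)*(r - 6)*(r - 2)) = r - 6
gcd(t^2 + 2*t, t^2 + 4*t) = t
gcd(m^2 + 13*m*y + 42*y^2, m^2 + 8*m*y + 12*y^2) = m + 6*y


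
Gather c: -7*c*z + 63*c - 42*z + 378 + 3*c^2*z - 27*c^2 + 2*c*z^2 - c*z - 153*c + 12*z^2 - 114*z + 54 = c^2*(3*z - 27) + c*(2*z^2 - 8*z - 90) + 12*z^2 - 156*z + 432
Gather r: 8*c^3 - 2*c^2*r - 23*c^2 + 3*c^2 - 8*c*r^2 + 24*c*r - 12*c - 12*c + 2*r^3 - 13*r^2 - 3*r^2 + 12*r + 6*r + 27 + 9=8*c^3 - 20*c^2 - 24*c + 2*r^3 + r^2*(-8*c - 16) + r*(-2*c^2 + 24*c + 18) + 36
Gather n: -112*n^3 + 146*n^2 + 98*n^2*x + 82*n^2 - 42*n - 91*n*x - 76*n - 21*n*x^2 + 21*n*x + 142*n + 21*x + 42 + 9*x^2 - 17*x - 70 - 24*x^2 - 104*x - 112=-112*n^3 + n^2*(98*x + 228) + n*(-21*x^2 - 70*x + 24) - 15*x^2 - 100*x - 140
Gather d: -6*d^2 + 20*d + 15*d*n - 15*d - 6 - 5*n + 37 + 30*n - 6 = -6*d^2 + d*(15*n + 5) + 25*n + 25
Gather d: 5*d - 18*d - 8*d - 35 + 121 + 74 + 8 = 168 - 21*d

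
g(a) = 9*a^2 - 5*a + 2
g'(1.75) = 26.50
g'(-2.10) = -42.80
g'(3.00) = 49.00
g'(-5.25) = -99.50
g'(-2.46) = -49.28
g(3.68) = 105.48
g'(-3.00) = -59.00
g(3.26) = 81.35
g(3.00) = 68.00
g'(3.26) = 53.68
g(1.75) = 20.81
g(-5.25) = 276.31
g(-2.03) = 49.24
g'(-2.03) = -41.54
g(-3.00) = 98.00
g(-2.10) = 52.19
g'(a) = 18*a - 5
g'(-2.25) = -45.50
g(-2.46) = 68.76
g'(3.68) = 61.24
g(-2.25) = 58.81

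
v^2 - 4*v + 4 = (v - 2)^2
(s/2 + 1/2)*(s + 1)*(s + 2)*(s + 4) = s^4/2 + 4*s^3 + 21*s^2/2 + 11*s + 4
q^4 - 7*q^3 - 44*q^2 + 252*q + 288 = (q - 8)*(q - 6)*(q + 1)*(q + 6)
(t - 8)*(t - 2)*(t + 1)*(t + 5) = t^4 - 4*t^3 - 39*t^2 + 46*t + 80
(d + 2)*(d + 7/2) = d^2 + 11*d/2 + 7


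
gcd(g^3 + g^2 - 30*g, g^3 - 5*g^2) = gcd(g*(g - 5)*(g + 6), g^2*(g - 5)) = g^2 - 5*g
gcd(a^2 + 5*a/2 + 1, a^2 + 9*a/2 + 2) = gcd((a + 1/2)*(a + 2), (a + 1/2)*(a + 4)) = a + 1/2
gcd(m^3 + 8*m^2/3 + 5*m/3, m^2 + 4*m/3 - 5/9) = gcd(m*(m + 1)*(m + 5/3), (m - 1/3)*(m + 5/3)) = m + 5/3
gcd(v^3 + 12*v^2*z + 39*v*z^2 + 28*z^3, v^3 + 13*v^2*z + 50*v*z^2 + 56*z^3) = v^2 + 11*v*z + 28*z^2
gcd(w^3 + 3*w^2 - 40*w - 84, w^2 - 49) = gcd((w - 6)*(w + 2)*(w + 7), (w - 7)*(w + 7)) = w + 7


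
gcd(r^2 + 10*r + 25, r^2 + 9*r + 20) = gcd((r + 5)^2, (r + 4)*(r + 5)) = r + 5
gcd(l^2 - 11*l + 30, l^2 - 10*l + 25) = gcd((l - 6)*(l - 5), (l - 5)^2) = l - 5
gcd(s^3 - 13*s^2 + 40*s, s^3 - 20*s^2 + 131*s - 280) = s^2 - 13*s + 40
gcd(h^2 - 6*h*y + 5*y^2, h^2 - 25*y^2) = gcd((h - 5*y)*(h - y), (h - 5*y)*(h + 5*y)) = -h + 5*y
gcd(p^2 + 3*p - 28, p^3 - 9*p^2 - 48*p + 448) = p + 7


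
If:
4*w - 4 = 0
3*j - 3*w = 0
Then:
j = 1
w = 1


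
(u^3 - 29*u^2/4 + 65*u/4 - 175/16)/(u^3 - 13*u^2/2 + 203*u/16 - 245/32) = 2*(2*u - 5)/(4*u - 7)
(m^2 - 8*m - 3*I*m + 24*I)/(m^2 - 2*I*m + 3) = (m - 8)/(m + I)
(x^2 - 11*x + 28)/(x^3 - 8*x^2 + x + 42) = (x - 4)/(x^2 - x - 6)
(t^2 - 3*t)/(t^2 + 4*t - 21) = t/(t + 7)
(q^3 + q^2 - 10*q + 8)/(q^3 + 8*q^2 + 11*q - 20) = (q - 2)/(q + 5)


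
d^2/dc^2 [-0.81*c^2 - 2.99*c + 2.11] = -1.62000000000000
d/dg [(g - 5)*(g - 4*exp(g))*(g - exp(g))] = (1 - exp(g))*(g - 5)*(g - 4*exp(g)) - (g - 5)*(g - exp(g))*(4*exp(g) - 1) + (g - 4*exp(g))*(g - exp(g))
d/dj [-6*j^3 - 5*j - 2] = -18*j^2 - 5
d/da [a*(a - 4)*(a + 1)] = 3*a^2 - 6*a - 4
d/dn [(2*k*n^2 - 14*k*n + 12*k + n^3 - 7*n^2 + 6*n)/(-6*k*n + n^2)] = (-12*k^2*n^2 + 72*k^2 - 12*k*n^3 + 56*k*n^2 - 24*k*n + n^4 - 6*n^2)/(n^2*(36*k^2 - 12*k*n + n^2))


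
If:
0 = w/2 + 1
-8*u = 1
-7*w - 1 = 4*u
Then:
No Solution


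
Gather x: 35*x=35*x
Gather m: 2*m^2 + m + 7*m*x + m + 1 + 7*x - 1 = 2*m^2 + m*(7*x + 2) + 7*x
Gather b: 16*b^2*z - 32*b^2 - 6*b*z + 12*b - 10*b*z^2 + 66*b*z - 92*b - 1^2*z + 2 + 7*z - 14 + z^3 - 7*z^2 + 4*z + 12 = b^2*(16*z - 32) + b*(-10*z^2 + 60*z - 80) + z^3 - 7*z^2 + 10*z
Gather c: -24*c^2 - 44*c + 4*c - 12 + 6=-24*c^2 - 40*c - 6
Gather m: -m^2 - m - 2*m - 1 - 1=-m^2 - 3*m - 2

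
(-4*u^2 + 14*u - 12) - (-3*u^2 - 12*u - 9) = -u^2 + 26*u - 3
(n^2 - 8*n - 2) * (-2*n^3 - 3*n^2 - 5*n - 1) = -2*n^5 + 13*n^4 + 23*n^3 + 45*n^2 + 18*n + 2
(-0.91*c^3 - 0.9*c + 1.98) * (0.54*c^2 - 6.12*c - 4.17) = -0.4914*c^5 + 5.5692*c^4 + 3.3087*c^3 + 6.5772*c^2 - 8.3646*c - 8.2566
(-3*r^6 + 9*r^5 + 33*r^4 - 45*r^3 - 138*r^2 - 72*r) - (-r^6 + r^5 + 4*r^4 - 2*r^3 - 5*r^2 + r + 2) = -2*r^6 + 8*r^5 + 29*r^4 - 43*r^3 - 133*r^2 - 73*r - 2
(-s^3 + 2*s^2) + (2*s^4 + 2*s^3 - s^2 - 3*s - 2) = 2*s^4 + s^3 + s^2 - 3*s - 2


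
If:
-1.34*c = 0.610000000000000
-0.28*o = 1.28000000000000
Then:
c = -0.46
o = -4.57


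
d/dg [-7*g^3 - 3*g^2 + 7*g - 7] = -21*g^2 - 6*g + 7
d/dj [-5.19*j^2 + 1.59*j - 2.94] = 1.59 - 10.38*j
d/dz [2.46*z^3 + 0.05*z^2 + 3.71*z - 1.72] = 7.38*z^2 + 0.1*z + 3.71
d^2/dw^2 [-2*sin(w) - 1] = 2*sin(w)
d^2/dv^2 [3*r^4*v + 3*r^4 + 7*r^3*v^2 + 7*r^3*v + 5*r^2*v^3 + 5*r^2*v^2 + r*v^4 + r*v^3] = 2*r*(7*r^2 + 15*r*v + 5*r + 6*v^2 + 3*v)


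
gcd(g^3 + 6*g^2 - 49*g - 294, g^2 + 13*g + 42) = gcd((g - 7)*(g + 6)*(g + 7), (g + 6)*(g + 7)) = g^2 + 13*g + 42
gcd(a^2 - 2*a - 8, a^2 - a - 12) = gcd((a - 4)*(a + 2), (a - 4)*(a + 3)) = a - 4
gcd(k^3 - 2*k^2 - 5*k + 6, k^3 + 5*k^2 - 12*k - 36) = k^2 - k - 6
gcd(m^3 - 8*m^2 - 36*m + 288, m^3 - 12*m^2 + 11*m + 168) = m - 8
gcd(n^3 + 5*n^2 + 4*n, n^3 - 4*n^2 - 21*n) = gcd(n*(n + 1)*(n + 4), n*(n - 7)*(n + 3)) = n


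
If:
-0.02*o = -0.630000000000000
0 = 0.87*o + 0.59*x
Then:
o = 31.50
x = -46.45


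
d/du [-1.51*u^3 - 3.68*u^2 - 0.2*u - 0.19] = -4.53*u^2 - 7.36*u - 0.2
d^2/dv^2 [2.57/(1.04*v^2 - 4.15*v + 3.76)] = (-5.559424*v^2 + 22.18424*v + 2.57*(2.08*v - 4.15)*(4.16*v - 8.3) - 20.099456)/(1.04*v^2 - 4.15*v + 3.76)^3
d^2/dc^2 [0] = 0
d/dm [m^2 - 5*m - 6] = 2*m - 5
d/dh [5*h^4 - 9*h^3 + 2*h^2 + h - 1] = 20*h^3 - 27*h^2 + 4*h + 1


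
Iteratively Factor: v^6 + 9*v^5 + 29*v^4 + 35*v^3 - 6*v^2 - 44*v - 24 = (v + 2)*(v^5 + 7*v^4 + 15*v^3 + 5*v^2 - 16*v - 12) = (v - 1)*(v + 2)*(v^4 + 8*v^3 + 23*v^2 + 28*v + 12) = (v - 1)*(v + 2)^2*(v^3 + 6*v^2 + 11*v + 6) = (v - 1)*(v + 1)*(v + 2)^2*(v^2 + 5*v + 6) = (v - 1)*(v + 1)*(v + 2)^2*(v + 3)*(v + 2)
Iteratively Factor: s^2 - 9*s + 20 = (s - 5)*(s - 4)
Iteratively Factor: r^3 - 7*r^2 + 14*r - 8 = (r - 1)*(r^2 - 6*r + 8) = (r - 2)*(r - 1)*(r - 4)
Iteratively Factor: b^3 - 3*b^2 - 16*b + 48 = (b - 3)*(b^2 - 16) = (b - 4)*(b - 3)*(b + 4)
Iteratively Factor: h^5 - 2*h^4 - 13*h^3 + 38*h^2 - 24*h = (h + 4)*(h^4 - 6*h^3 + 11*h^2 - 6*h) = (h - 3)*(h + 4)*(h^3 - 3*h^2 + 2*h) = h*(h - 3)*(h + 4)*(h^2 - 3*h + 2) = h*(h - 3)*(h - 2)*(h + 4)*(h - 1)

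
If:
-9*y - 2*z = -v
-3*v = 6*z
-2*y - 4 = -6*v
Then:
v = 18/25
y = 4/25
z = -9/25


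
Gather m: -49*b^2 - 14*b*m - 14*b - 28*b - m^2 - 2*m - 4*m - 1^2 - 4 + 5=-49*b^2 - 42*b - m^2 + m*(-14*b - 6)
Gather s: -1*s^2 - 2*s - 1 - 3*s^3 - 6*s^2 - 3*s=-3*s^3 - 7*s^2 - 5*s - 1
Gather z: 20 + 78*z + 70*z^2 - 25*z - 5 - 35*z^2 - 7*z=35*z^2 + 46*z + 15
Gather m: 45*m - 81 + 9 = 45*m - 72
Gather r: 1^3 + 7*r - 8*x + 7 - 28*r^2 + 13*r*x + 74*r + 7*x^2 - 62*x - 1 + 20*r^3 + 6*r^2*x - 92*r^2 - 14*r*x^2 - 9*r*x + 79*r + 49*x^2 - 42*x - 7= 20*r^3 + r^2*(6*x - 120) + r*(-14*x^2 + 4*x + 160) + 56*x^2 - 112*x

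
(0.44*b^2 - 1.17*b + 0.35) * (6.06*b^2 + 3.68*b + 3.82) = 2.6664*b^4 - 5.471*b^3 - 0.503800000000001*b^2 - 3.1814*b + 1.337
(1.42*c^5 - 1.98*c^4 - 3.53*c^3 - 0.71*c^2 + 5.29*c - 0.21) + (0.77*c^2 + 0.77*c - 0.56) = 1.42*c^5 - 1.98*c^4 - 3.53*c^3 + 0.0600000000000001*c^2 + 6.06*c - 0.77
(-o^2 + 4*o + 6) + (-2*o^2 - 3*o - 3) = -3*o^2 + o + 3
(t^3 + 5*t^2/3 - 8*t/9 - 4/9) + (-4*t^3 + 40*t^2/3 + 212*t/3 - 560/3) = -3*t^3 + 15*t^2 + 628*t/9 - 1684/9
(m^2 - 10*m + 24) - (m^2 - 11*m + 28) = m - 4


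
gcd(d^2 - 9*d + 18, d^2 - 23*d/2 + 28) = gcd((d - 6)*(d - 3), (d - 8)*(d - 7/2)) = 1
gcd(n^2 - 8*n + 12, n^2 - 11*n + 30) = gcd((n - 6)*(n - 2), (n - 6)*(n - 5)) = n - 6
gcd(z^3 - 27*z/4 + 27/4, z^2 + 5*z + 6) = z + 3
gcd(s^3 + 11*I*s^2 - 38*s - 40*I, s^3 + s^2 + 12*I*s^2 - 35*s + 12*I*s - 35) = s + 5*I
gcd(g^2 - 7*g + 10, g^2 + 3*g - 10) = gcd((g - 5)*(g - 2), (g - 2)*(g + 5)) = g - 2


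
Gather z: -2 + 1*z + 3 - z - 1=0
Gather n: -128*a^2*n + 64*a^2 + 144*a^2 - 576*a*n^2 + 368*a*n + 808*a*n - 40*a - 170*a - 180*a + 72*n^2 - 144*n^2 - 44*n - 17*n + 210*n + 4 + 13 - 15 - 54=208*a^2 - 390*a + n^2*(-576*a - 72) + n*(-128*a^2 + 1176*a + 149) - 52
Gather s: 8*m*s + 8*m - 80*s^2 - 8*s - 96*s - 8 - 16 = 8*m - 80*s^2 + s*(8*m - 104) - 24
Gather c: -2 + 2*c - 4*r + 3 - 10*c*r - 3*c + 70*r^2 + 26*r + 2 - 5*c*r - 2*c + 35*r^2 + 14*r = c*(-15*r - 3) + 105*r^2 + 36*r + 3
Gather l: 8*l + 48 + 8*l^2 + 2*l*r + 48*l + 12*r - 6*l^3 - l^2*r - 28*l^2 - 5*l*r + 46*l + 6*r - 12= -6*l^3 + l^2*(-r - 20) + l*(102 - 3*r) + 18*r + 36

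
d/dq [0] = 0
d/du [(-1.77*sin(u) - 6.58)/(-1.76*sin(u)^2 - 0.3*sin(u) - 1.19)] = (-3.1152*sin(u)^2 - 23.1616*sin(u) + 0.1323)*cos(u)/(3.0976*sin(u)^4 + 1.056*sin(u)^3 + 4.2788*sin(u)^2 + 0.714*sin(u) + 1.4161)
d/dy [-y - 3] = -1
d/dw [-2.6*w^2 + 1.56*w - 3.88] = 1.56 - 5.2*w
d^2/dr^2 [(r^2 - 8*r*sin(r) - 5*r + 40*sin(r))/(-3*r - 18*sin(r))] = 14*(-r^3*sin(r) + 5*r^2*sin(r) - 3*r^2*cos(2*r) - 9*r^2 + 12*r*sin(2*r) + 10*r*cos(r) + 15*r*cos(2*r) + 45*r - 10*sin(r) - 30*sin(2*r) + 6*cos(2*r) - 6)/(3*(r + 6*sin(r))^3)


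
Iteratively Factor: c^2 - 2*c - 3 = (c + 1)*(c - 3)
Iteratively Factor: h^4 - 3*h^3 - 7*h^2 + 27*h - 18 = (h - 2)*(h^3 - h^2 - 9*h + 9) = (h - 3)*(h - 2)*(h^2 + 2*h - 3) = (h - 3)*(h - 2)*(h - 1)*(h + 3)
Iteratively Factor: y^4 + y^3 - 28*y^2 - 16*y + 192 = (y - 4)*(y^3 + 5*y^2 - 8*y - 48) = (y - 4)*(y + 4)*(y^2 + y - 12) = (y - 4)*(y - 3)*(y + 4)*(y + 4)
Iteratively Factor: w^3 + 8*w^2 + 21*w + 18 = (w + 2)*(w^2 + 6*w + 9) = (w + 2)*(w + 3)*(w + 3)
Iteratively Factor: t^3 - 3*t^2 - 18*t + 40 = (t + 4)*(t^2 - 7*t + 10) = (t - 5)*(t + 4)*(t - 2)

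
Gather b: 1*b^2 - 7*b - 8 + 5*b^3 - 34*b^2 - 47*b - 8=5*b^3 - 33*b^2 - 54*b - 16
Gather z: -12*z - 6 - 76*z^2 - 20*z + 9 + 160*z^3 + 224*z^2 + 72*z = 160*z^3 + 148*z^2 + 40*z + 3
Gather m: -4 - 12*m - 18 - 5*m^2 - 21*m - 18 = -5*m^2 - 33*m - 40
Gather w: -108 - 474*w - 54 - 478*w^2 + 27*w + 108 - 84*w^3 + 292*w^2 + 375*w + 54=-84*w^3 - 186*w^2 - 72*w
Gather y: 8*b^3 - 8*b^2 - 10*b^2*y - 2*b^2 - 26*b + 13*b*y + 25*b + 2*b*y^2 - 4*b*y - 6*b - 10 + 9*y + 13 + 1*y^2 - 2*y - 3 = 8*b^3 - 10*b^2 - 7*b + y^2*(2*b + 1) + y*(-10*b^2 + 9*b + 7)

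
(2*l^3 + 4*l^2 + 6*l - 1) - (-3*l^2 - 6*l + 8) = 2*l^3 + 7*l^2 + 12*l - 9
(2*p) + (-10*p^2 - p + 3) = -10*p^2 + p + 3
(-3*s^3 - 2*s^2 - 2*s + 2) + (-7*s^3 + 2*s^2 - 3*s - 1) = -10*s^3 - 5*s + 1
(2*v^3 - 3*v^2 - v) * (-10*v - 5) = -20*v^4 + 20*v^3 + 25*v^2 + 5*v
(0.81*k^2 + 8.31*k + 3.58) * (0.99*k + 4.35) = 0.8019*k^3 + 11.7504*k^2 + 39.6927*k + 15.573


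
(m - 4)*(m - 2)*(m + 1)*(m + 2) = m^4 - 3*m^3 - 8*m^2 + 12*m + 16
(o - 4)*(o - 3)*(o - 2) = o^3 - 9*o^2 + 26*o - 24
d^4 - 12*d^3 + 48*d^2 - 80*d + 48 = (d - 6)*(d - 2)^3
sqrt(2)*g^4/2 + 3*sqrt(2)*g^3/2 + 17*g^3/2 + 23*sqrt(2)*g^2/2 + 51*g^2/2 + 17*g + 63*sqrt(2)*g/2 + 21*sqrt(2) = (g + 1)*(g + 3*sqrt(2)/2)*(g + 7*sqrt(2))*(sqrt(2)*g/2 + sqrt(2))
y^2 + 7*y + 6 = (y + 1)*(y + 6)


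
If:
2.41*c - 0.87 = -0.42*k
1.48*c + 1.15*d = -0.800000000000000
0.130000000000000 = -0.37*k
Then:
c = 0.42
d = -1.24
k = -0.35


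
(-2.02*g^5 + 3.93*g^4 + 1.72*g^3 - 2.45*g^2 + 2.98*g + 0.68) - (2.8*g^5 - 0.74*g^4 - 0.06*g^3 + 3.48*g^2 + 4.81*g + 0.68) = -4.82*g^5 + 4.67*g^4 + 1.78*g^3 - 5.93*g^2 - 1.83*g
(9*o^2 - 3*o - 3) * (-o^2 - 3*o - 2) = -9*o^4 - 24*o^3 - 6*o^2 + 15*o + 6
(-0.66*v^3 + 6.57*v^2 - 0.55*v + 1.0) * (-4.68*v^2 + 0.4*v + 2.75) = 3.0888*v^5 - 31.0116*v^4 + 3.387*v^3 + 13.1675*v^2 - 1.1125*v + 2.75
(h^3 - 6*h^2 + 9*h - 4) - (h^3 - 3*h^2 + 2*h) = -3*h^2 + 7*h - 4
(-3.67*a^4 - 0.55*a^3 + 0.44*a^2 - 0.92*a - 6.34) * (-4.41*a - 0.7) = 16.1847*a^5 + 4.9945*a^4 - 1.5554*a^3 + 3.7492*a^2 + 28.6034*a + 4.438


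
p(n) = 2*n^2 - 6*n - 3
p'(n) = 4*n - 6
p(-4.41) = 62.36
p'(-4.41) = -23.64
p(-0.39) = -0.36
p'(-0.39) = -7.56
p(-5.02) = 77.52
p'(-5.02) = -26.08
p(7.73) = 70.13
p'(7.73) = 24.92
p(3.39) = -0.36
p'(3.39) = 7.56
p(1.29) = -7.41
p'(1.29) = -0.84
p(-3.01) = 33.18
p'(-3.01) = -18.04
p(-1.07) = 5.71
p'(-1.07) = -10.28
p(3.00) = -3.00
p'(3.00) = 6.00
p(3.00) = -3.00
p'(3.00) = 6.00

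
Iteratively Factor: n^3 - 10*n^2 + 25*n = (n)*(n^2 - 10*n + 25) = n*(n - 5)*(n - 5)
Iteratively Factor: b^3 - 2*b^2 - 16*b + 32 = (b - 2)*(b^2 - 16) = (b - 4)*(b - 2)*(b + 4)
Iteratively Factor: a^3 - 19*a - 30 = (a + 3)*(a^2 - 3*a - 10) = (a - 5)*(a + 3)*(a + 2)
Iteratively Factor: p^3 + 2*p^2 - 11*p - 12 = (p + 4)*(p^2 - 2*p - 3) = (p + 1)*(p + 4)*(p - 3)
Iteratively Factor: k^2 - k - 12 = (k + 3)*(k - 4)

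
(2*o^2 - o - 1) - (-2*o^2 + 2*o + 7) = 4*o^2 - 3*o - 8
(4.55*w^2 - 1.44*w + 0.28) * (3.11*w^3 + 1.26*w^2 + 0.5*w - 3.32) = 14.1505*w^5 + 1.2546*w^4 + 1.3314*w^3 - 15.4732*w^2 + 4.9208*w - 0.9296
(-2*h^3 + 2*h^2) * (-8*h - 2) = 16*h^4 - 12*h^3 - 4*h^2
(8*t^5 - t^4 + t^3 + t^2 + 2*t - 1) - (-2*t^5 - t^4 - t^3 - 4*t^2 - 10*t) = 10*t^5 + 2*t^3 + 5*t^2 + 12*t - 1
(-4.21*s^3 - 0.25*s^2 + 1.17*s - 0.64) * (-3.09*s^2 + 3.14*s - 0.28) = 13.0089*s^5 - 12.4469*s^4 - 3.2215*s^3 + 5.7214*s^2 - 2.3372*s + 0.1792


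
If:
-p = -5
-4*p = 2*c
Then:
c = -10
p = 5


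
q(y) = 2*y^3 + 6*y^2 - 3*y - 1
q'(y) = 6*y^2 + 12*y - 3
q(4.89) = 361.66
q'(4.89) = 199.15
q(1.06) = 4.94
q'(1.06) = 16.46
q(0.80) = 1.46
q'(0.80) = 10.44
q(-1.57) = 10.76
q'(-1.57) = -7.05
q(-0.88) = 4.92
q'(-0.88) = -8.91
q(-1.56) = 10.69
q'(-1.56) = -7.12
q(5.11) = 407.21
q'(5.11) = 214.99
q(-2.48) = 12.84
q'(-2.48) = 4.14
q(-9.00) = -946.00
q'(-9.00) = 375.00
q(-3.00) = 8.00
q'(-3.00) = 15.00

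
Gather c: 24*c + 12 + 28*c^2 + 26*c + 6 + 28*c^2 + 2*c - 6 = 56*c^2 + 52*c + 12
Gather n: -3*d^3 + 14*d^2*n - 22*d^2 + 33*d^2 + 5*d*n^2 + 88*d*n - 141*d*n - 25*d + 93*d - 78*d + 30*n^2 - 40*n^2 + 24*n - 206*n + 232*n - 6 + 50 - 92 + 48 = -3*d^3 + 11*d^2 - 10*d + n^2*(5*d - 10) + n*(14*d^2 - 53*d + 50)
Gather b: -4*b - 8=-4*b - 8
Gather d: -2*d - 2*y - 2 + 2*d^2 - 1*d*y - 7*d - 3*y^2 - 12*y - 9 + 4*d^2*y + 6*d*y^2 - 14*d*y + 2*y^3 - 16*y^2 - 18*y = d^2*(4*y + 2) + d*(6*y^2 - 15*y - 9) + 2*y^3 - 19*y^2 - 32*y - 11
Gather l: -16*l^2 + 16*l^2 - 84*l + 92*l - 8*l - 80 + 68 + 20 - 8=0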